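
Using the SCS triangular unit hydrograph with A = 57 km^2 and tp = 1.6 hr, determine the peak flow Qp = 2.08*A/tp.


SCS formula: Qp = 2.08 * A / tp.
Qp = 2.08 * 57 / 1.6
   = 118.56 / 1.6
   = 74.1 m^3/s per cm.

74.1


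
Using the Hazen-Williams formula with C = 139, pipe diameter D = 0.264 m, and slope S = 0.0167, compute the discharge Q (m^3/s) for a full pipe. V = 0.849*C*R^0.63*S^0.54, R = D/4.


For a full circular pipe, R = D/4 = 0.264/4 = 0.066 m.
V = 0.849 * 139 * 0.066^0.63 * 0.0167^0.54
  = 0.849 * 139 * 0.180432 * 0.109715
  = 2.3362 m/s.
Pipe area A = pi*D^2/4 = pi*0.264^2/4 = 0.0547 m^2.
Q = A * V = 0.0547 * 2.3362 = 0.1279 m^3/s.

0.1279


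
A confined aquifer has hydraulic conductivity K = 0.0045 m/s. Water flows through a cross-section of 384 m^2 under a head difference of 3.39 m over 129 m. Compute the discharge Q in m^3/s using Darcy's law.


Darcy's law: Q = K * A * i, where i = dh/L.
Hydraulic gradient i = 3.39 / 129 = 0.026279.
Q = 0.0045 * 384 * 0.026279
  = 0.0454 m^3/s.

0.0454


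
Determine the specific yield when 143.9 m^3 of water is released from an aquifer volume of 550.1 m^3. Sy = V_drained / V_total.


Specific yield Sy = Volume drained / Total volume.
Sy = 143.9 / 550.1
   = 0.2616.

0.2616


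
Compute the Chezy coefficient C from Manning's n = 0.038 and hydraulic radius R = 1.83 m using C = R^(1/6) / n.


The Chezy coefficient relates to Manning's n through C = R^(1/6) / n.
R^(1/6) = 1.83^(1/6) = 1.105966.
C = 1.105966 / 0.038 = 29.1 m^(1/2)/s.

29.1


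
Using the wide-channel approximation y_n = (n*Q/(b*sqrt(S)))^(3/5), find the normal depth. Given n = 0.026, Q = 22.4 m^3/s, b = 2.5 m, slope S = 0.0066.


We use the wide-channel approximation y_n = (n*Q/(b*sqrt(S)))^(3/5).
sqrt(S) = sqrt(0.0066) = 0.08124.
Numerator: n*Q = 0.026 * 22.4 = 0.5824.
Denominator: b*sqrt(S) = 2.5 * 0.08124 = 0.2031.
arg = 2.8675.
y_n = 2.8675^(3/5) = 1.8815 m.

1.8815


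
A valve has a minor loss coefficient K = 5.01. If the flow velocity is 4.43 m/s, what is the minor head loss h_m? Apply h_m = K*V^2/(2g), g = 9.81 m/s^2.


Minor loss formula: h_m = K * V^2/(2g).
V^2 = 4.43^2 = 19.6249.
V^2/(2g) = 19.6249 / 19.62 = 1.0002 m.
h_m = 5.01 * 1.0002 = 5.0113 m.

5.0113


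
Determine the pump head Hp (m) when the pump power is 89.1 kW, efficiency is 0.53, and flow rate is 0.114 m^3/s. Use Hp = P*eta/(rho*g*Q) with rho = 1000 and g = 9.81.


Pump head formula: Hp = P * eta / (rho * g * Q).
Numerator: P * eta = 89.1 * 1000 * 0.53 = 47223.0 W.
Denominator: rho * g * Q = 1000 * 9.81 * 0.114 = 1118.34.
Hp = 47223.0 / 1118.34 = 42.23 m.

42.23


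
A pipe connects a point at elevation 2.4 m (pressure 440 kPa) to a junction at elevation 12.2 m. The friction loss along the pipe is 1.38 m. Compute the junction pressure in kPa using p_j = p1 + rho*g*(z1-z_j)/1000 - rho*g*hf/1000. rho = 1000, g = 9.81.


Junction pressure: p_j = p1 + rho*g*(z1 - z_j)/1000 - rho*g*hf/1000.
Elevation term = 1000*9.81*(2.4 - 12.2)/1000 = -96.138 kPa.
Friction term = 1000*9.81*1.38/1000 = 13.538 kPa.
p_j = 440 + -96.138 - 13.538 = 330.32 kPa.

330.32


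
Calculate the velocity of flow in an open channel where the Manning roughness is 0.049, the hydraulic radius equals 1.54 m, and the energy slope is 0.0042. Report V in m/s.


Manning's equation gives V = (1/n) * R^(2/3) * S^(1/2).
First, compute R^(2/3) = 1.54^(2/3) = 1.3336.
Next, S^(1/2) = 0.0042^(1/2) = 0.064807.
Then 1/n = 1/0.049 = 20.41.
V = 20.41 * 1.3336 * 0.064807 = 1.7638 m/s.

1.7638


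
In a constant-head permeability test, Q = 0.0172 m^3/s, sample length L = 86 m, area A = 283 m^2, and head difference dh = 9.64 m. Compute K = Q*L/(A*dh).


From K = Q*L / (A*dh):
Numerator: Q*L = 0.0172 * 86 = 1.4792.
Denominator: A*dh = 283 * 9.64 = 2728.12.
K = 1.4792 / 2728.12 = 0.000542 m/s.

0.000542


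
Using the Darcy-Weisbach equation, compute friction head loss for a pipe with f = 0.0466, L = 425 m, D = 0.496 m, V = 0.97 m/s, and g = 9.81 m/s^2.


Darcy-Weisbach equation: h_f = f * (L/D) * V^2/(2g).
f * L/D = 0.0466 * 425/0.496 = 39.9294.
V^2/(2g) = 0.97^2 / (2*9.81) = 0.9409 / 19.62 = 0.048 m.
h_f = 39.9294 * 0.048 = 1.915 m.

1.915


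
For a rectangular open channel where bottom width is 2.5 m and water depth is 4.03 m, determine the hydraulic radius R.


For a rectangular section:
Flow area A = b * y = 2.5 * 4.03 = 10.08 m^2.
Wetted perimeter P = b + 2y = 2.5 + 2*4.03 = 10.56 m.
Hydraulic radius R = A/P = 10.08 / 10.56 = 0.9541 m.

0.9541


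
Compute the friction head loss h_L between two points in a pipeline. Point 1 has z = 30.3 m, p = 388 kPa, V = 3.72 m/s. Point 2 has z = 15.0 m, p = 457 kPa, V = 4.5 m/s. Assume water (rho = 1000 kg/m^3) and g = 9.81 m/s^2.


Total head at each section: H = z + p/(rho*g) + V^2/(2g).
H1 = 30.3 + 388*1000/(1000*9.81) + 3.72^2/(2*9.81)
   = 30.3 + 39.551 + 0.7053
   = 70.557 m.
H2 = 15.0 + 457*1000/(1000*9.81) + 4.5^2/(2*9.81)
   = 15.0 + 46.585 + 1.0321
   = 62.617 m.
h_L = H1 - H2 = 70.557 - 62.617 = 7.94 m.

7.94


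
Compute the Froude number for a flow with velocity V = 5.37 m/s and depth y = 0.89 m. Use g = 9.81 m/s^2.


The Froude number is defined as Fr = V / sqrt(g*y).
g*y = 9.81 * 0.89 = 8.7309.
sqrt(g*y) = sqrt(8.7309) = 2.9548.
Fr = 5.37 / 2.9548 = 1.8174.

1.8174


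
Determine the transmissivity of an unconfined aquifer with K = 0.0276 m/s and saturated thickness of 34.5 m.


Transmissivity is defined as T = K * h.
T = 0.0276 * 34.5
  = 0.9522 m^2/s.

0.9522


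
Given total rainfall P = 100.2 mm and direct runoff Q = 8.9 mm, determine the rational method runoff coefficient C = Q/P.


The runoff coefficient C = runoff depth / rainfall depth.
C = 8.9 / 100.2
  = 0.0888.

0.0888


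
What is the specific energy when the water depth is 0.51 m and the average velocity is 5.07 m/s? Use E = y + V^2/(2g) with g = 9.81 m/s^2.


Specific energy E = y + V^2/(2g).
Velocity head = V^2/(2g) = 5.07^2 / (2*9.81) = 25.7049 / 19.62 = 1.3101 m.
E = 0.51 + 1.3101 = 1.8201 m.

1.8201


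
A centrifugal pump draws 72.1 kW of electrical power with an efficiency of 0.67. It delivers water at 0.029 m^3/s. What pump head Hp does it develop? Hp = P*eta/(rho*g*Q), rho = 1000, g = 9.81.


Pump head formula: Hp = P * eta / (rho * g * Q).
Numerator: P * eta = 72.1 * 1000 * 0.67 = 48307.0 W.
Denominator: rho * g * Q = 1000 * 9.81 * 0.029 = 284.49.
Hp = 48307.0 / 284.49 = 169.8 m.

169.8


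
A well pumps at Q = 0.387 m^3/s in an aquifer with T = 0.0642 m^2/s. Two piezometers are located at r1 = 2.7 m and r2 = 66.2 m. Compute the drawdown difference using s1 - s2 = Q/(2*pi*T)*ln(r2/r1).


Thiem equation: s1 - s2 = Q/(2*pi*T) * ln(r2/r1).
ln(r2/r1) = ln(66.2/2.7) = 3.1994.
Q/(2*pi*T) = 0.387 / (2*pi*0.0642) = 0.387 / 0.4034 = 0.9594.
s1 - s2 = 0.9594 * 3.1994 = 3.0695 m.

3.0695


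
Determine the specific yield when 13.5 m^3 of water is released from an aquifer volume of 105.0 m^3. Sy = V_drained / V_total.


Specific yield Sy = Volume drained / Total volume.
Sy = 13.5 / 105.0
   = 0.1286.

0.1286


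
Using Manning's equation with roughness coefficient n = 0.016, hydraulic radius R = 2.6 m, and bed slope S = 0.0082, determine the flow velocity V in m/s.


Manning's equation gives V = (1/n) * R^(2/3) * S^(1/2).
First, compute R^(2/3) = 2.6^(2/3) = 1.8908.
Next, S^(1/2) = 0.0082^(1/2) = 0.090554.
Then 1/n = 1/0.016 = 62.5.
V = 62.5 * 1.8908 * 0.090554 = 10.7013 m/s.

10.7013


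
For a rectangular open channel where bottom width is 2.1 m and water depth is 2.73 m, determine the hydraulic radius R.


For a rectangular section:
Flow area A = b * y = 2.1 * 2.73 = 5.73 m^2.
Wetted perimeter P = b + 2y = 2.1 + 2*2.73 = 7.56 m.
Hydraulic radius R = A/P = 5.73 / 7.56 = 0.7583 m.

0.7583


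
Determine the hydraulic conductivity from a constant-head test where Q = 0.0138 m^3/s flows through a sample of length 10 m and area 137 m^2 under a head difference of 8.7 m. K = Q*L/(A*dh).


From K = Q*L / (A*dh):
Numerator: Q*L = 0.0138 * 10 = 0.138.
Denominator: A*dh = 137 * 8.7 = 1191.9.
K = 0.138 / 1191.9 = 0.000116 m/s.

0.000116


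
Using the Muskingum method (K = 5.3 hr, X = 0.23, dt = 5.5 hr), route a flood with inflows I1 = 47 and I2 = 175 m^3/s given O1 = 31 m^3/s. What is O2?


Muskingum coefficients:
denom = 2*K*(1-X) + dt = 2*5.3*(1-0.23) + 5.5 = 13.662.
C0 = (dt - 2*K*X)/denom = (5.5 - 2*5.3*0.23)/13.662 = 0.2241.
C1 = (dt + 2*K*X)/denom = (5.5 + 2*5.3*0.23)/13.662 = 0.581.
C2 = (2*K*(1-X) - dt)/denom = 0.1948.
O2 = C0*I2 + C1*I1 + C2*O1
   = 0.2241*175 + 0.581*47 + 0.1948*31
   = 72.57 m^3/s.

72.57


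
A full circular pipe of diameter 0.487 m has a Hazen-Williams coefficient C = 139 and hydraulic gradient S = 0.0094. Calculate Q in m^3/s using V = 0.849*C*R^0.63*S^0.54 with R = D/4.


For a full circular pipe, R = D/4 = 0.487/4 = 0.1217 m.
V = 0.849 * 139 * 0.1217^0.63 * 0.0094^0.54
  = 0.849 * 139 * 0.265366 * 0.080443
  = 2.5192 m/s.
Pipe area A = pi*D^2/4 = pi*0.487^2/4 = 0.1863 m^2.
Q = A * V = 0.1863 * 2.5192 = 0.4693 m^3/s.

0.4693


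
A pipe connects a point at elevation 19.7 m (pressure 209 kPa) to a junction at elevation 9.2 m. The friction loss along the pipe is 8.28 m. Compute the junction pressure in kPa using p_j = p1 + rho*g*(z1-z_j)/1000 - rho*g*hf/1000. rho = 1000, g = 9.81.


Junction pressure: p_j = p1 + rho*g*(z1 - z_j)/1000 - rho*g*hf/1000.
Elevation term = 1000*9.81*(19.7 - 9.2)/1000 = 103.005 kPa.
Friction term = 1000*9.81*8.28/1000 = 81.227 kPa.
p_j = 209 + 103.005 - 81.227 = 230.78 kPa.

230.78


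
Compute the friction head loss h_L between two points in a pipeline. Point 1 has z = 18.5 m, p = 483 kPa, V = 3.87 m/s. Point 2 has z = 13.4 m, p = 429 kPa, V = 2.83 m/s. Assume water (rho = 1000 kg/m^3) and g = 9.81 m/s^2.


Total head at each section: H = z + p/(rho*g) + V^2/(2g).
H1 = 18.5 + 483*1000/(1000*9.81) + 3.87^2/(2*9.81)
   = 18.5 + 49.235 + 0.7633
   = 68.499 m.
H2 = 13.4 + 429*1000/(1000*9.81) + 2.83^2/(2*9.81)
   = 13.4 + 43.731 + 0.4082
   = 57.539 m.
h_L = H1 - H2 = 68.499 - 57.539 = 10.96 m.

10.96


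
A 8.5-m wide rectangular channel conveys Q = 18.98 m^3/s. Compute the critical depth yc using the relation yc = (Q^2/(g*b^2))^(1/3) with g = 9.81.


Using yc = (Q^2 / (g * b^2))^(1/3):
Q^2 = 18.98^2 = 360.24.
g * b^2 = 9.81 * 8.5^2 = 9.81 * 72.25 = 708.77.
Q^2 / (g*b^2) = 360.24 / 708.77 = 0.5083.
yc = 0.5083^(1/3) = 0.798 m.

0.798


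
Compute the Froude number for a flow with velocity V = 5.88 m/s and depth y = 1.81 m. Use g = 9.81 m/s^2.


The Froude number is defined as Fr = V / sqrt(g*y).
g*y = 9.81 * 1.81 = 17.7561.
sqrt(g*y) = sqrt(17.7561) = 4.2138.
Fr = 5.88 / 4.2138 = 1.3954.

1.3954


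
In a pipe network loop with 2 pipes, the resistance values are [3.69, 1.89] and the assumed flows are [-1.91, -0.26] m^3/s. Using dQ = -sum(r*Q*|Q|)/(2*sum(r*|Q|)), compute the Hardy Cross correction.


Numerator terms (r*Q*|Q|): 3.69*-1.91*|-1.91| = -13.4615; 1.89*-0.26*|-0.26| = -0.1278.
Sum of numerator = -13.5893.
Denominator terms (r*|Q|): 3.69*|-1.91| = 7.0479; 1.89*|-0.26| = 0.4914.
2 * sum of denominator = 2 * 7.5393 = 15.0786.
dQ = --13.5893 / 15.0786 = 0.9012 m^3/s.

0.9012


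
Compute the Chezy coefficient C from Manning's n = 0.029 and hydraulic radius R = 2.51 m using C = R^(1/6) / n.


The Chezy coefficient relates to Manning's n through C = R^(1/6) / n.
R^(1/6) = 2.51^(1/6) = 1.165768.
C = 1.165768 / 0.029 = 40.2 m^(1/2)/s.

40.2


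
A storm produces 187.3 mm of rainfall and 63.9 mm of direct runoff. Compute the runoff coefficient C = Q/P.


The runoff coefficient C = runoff depth / rainfall depth.
C = 63.9 / 187.3
  = 0.3412.

0.3412


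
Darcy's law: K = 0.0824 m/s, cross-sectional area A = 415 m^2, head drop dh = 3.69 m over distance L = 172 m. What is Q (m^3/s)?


Darcy's law: Q = K * A * i, where i = dh/L.
Hydraulic gradient i = 3.69 / 172 = 0.021453.
Q = 0.0824 * 415 * 0.021453
  = 0.7336 m^3/s.

0.7336


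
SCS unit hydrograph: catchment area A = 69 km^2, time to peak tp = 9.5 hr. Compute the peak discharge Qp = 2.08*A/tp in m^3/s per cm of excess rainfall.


SCS formula: Qp = 2.08 * A / tp.
Qp = 2.08 * 69 / 9.5
   = 143.52 / 9.5
   = 15.11 m^3/s per cm.

15.11


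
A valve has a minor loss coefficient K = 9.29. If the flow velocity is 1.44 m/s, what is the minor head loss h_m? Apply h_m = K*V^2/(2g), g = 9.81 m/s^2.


Minor loss formula: h_m = K * V^2/(2g).
V^2 = 1.44^2 = 2.0736.
V^2/(2g) = 2.0736 / 19.62 = 0.1057 m.
h_m = 9.29 * 0.1057 = 0.9818 m.

0.9818


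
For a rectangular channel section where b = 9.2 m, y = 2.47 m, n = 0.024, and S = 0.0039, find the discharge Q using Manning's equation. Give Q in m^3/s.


For a rectangular channel, the cross-sectional area A = b * y = 9.2 * 2.47 = 22.72 m^2.
The wetted perimeter P = b + 2y = 9.2 + 2*2.47 = 14.14 m.
Hydraulic radius R = A/P = 22.72/14.14 = 1.6071 m.
Velocity V = (1/n)*R^(2/3)*S^(1/2) = (1/0.024)*1.6071^(2/3)*0.0039^(1/2) = 3.5701 m/s.
Discharge Q = A * V = 22.72 * 3.5701 = 81.127 m^3/s.

81.127


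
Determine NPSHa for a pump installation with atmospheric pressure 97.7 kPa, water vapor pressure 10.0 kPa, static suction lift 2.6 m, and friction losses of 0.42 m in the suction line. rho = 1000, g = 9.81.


NPSHa = p_atm/(rho*g) - z_s - hf_s - p_vap/(rho*g).
p_atm/(rho*g) = 97.7*1000 / (1000*9.81) = 9.959 m.
p_vap/(rho*g) = 10.0*1000 / (1000*9.81) = 1.019 m.
NPSHa = 9.959 - 2.6 - 0.42 - 1.019
      = 5.92 m.

5.92


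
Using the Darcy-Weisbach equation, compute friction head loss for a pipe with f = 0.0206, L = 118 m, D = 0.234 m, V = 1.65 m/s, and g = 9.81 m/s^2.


Darcy-Weisbach equation: h_f = f * (L/D) * V^2/(2g).
f * L/D = 0.0206 * 118/0.234 = 10.388.
V^2/(2g) = 1.65^2 / (2*9.81) = 2.7225 / 19.62 = 0.1388 m.
h_f = 10.388 * 0.1388 = 1.441 m.

1.441


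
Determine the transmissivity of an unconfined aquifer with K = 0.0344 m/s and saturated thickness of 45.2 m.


Transmissivity is defined as T = K * h.
T = 0.0344 * 45.2
  = 1.5549 m^2/s.

1.5549


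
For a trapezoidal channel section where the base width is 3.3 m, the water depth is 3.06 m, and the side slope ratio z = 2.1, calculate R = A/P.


For a trapezoidal section with side slope z:
A = (b + z*y)*y = (3.3 + 2.1*3.06)*3.06 = 29.762 m^2.
P = b + 2*y*sqrt(1 + z^2) = 3.3 + 2*3.06*sqrt(1 + 2.1^2) = 17.535 m.
R = A/P = 29.762 / 17.535 = 1.6973 m.

1.6973


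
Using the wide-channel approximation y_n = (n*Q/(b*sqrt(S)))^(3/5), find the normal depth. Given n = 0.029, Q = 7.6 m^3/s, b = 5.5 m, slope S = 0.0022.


We use the wide-channel approximation y_n = (n*Q/(b*sqrt(S)))^(3/5).
sqrt(S) = sqrt(0.0022) = 0.046904.
Numerator: n*Q = 0.029 * 7.6 = 0.2204.
Denominator: b*sqrt(S) = 5.5 * 0.046904 = 0.257972.
arg = 0.8544.
y_n = 0.8544^(3/5) = 0.9099 m.

0.9099


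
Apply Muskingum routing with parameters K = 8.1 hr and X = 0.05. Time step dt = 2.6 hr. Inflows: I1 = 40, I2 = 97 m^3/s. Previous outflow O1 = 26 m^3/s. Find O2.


Muskingum coefficients:
denom = 2*K*(1-X) + dt = 2*8.1*(1-0.05) + 2.6 = 17.99.
C0 = (dt - 2*K*X)/denom = (2.6 - 2*8.1*0.05)/17.99 = 0.0995.
C1 = (dt + 2*K*X)/denom = (2.6 + 2*8.1*0.05)/17.99 = 0.1895.
C2 = (2*K*(1-X) - dt)/denom = 0.711.
O2 = C0*I2 + C1*I1 + C2*O1
   = 0.0995*97 + 0.1895*40 + 0.711*26
   = 35.72 m^3/s.

35.72


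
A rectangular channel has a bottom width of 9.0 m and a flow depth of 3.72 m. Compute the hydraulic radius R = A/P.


For a rectangular section:
Flow area A = b * y = 9.0 * 3.72 = 33.48 m^2.
Wetted perimeter P = b + 2y = 9.0 + 2*3.72 = 16.44 m.
Hydraulic radius R = A/P = 33.48 / 16.44 = 2.0365 m.

2.0365


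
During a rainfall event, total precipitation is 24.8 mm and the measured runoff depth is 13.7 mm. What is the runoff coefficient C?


The runoff coefficient C = runoff depth / rainfall depth.
C = 13.7 / 24.8
  = 0.5524.

0.5524


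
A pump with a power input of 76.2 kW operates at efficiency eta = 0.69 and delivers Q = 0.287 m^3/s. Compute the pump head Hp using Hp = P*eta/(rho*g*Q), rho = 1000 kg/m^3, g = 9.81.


Pump head formula: Hp = P * eta / (rho * g * Q).
Numerator: P * eta = 76.2 * 1000 * 0.69 = 52578.0 W.
Denominator: rho * g * Q = 1000 * 9.81 * 0.287 = 2815.47.
Hp = 52578.0 / 2815.47 = 18.67 m.

18.67


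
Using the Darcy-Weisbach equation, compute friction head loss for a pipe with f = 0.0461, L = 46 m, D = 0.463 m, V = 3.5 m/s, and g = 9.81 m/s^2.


Darcy-Weisbach equation: h_f = f * (L/D) * V^2/(2g).
f * L/D = 0.0461 * 46/0.463 = 4.5801.
V^2/(2g) = 3.5^2 / (2*9.81) = 12.25 / 19.62 = 0.6244 m.
h_f = 4.5801 * 0.6244 = 2.86 m.

2.86


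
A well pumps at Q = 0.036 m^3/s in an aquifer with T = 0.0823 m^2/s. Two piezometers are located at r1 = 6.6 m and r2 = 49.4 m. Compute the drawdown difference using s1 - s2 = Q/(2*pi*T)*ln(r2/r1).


Thiem equation: s1 - s2 = Q/(2*pi*T) * ln(r2/r1).
ln(r2/r1) = ln(49.4/6.6) = 2.0129.
Q/(2*pi*T) = 0.036 / (2*pi*0.0823) = 0.036 / 0.5171 = 0.0696.
s1 - s2 = 0.0696 * 2.0129 = 0.1401 m.

0.1401


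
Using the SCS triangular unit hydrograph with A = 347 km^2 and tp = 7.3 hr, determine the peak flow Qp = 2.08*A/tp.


SCS formula: Qp = 2.08 * A / tp.
Qp = 2.08 * 347 / 7.3
   = 721.76 / 7.3
   = 98.87 m^3/s per cm.

98.87


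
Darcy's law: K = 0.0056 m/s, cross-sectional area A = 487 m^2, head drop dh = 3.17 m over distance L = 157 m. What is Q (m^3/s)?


Darcy's law: Q = K * A * i, where i = dh/L.
Hydraulic gradient i = 3.17 / 157 = 0.020191.
Q = 0.0056 * 487 * 0.020191
  = 0.0551 m^3/s.

0.0551


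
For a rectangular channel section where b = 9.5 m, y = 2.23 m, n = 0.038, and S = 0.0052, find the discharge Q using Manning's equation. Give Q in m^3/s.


For a rectangular channel, the cross-sectional area A = b * y = 9.5 * 2.23 = 21.18 m^2.
The wetted perimeter P = b + 2y = 9.5 + 2*2.23 = 13.96 m.
Hydraulic radius R = A/P = 21.18/13.96 = 1.5176 m.
Velocity V = (1/n)*R^(2/3)*S^(1/2) = (1/0.038)*1.5176^(2/3)*0.0052^(1/2) = 2.506 m/s.
Discharge Q = A * V = 21.18 * 2.506 = 53.089 m^3/s.

53.089


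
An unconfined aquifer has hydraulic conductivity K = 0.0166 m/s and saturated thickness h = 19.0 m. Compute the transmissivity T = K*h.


Transmissivity is defined as T = K * h.
T = 0.0166 * 19.0
  = 0.3154 m^2/s.

0.3154


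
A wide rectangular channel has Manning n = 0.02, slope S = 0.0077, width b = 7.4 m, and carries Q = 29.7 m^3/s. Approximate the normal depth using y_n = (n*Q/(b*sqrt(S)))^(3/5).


We use the wide-channel approximation y_n = (n*Q/(b*sqrt(S)))^(3/5).
sqrt(S) = sqrt(0.0077) = 0.08775.
Numerator: n*Q = 0.02 * 29.7 = 0.594.
Denominator: b*sqrt(S) = 7.4 * 0.08775 = 0.64935.
arg = 0.9148.
y_n = 0.9148^(3/5) = 0.948 m.

0.948


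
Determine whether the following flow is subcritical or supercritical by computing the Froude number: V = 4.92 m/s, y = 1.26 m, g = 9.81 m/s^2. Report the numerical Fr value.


The Froude number is defined as Fr = V / sqrt(g*y).
g*y = 9.81 * 1.26 = 12.3606.
sqrt(g*y) = sqrt(12.3606) = 3.5158.
Fr = 4.92 / 3.5158 = 1.3994.
Since Fr > 1, the flow is supercritical.

1.3994


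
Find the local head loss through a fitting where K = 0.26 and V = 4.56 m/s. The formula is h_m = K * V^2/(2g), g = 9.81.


Minor loss formula: h_m = K * V^2/(2g).
V^2 = 4.56^2 = 20.7936.
V^2/(2g) = 20.7936 / 19.62 = 1.0598 m.
h_m = 0.26 * 1.0598 = 0.2756 m.

0.2756


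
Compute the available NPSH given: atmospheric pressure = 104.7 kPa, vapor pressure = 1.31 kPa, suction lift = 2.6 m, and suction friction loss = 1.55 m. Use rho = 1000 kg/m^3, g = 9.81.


NPSHa = p_atm/(rho*g) - z_s - hf_s - p_vap/(rho*g).
p_atm/(rho*g) = 104.7*1000 / (1000*9.81) = 10.673 m.
p_vap/(rho*g) = 1.31*1000 / (1000*9.81) = 0.134 m.
NPSHa = 10.673 - 2.6 - 1.55 - 0.134
      = 6.39 m.

6.39


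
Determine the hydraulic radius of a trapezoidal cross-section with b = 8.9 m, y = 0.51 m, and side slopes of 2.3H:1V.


For a trapezoidal section with side slope z:
A = (b + z*y)*y = (8.9 + 2.3*0.51)*0.51 = 5.137 m^2.
P = b + 2*y*sqrt(1 + z^2) = 8.9 + 2*0.51*sqrt(1 + 2.3^2) = 11.458 m.
R = A/P = 5.137 / 11.458 = 0.4483 m.

0.4483


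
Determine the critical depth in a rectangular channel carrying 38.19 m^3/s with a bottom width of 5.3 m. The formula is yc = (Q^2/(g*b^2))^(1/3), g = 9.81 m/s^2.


Using yc = (Q^2 / (g * b^2))^(1/3):
Q^2 = 38.19^2 = 1458.48.
g * b^2 = 9.81 * 5.3^2 = 9.81 * 28.09 = 275.56.
Q^2 / (g*b^2) = 1458.48 / 275.56 = 5.2928.
yc = 5.2928^(1/3) = 1.7427 m.

1.7427


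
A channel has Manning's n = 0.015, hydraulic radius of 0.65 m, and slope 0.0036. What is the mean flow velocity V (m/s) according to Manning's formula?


Manning's equation gives V = (1/n) * R^(2/3) * S^(1/2).
First, compute R^(2/3) = 0.65^(2/3) = 0.7504.
Next, S^(1/2) = 0.0036^(1/2) = 0.06.
Then 1/n = 1/0.015 = 66.67.
V = 66.67 * 0.7504 * 0.06 = 3.0015 m/s.

3.0015


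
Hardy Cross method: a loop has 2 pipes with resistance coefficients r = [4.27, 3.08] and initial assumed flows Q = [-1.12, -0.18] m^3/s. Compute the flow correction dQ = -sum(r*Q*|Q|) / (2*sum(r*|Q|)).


Numerator terms (r*Q*|Q|): 4.27*-1.12*|-1.12| = -5.3563; 3.08*-0.18*|-0.18| = -0.0998.
Sum of numerator = -5.4561.
Denominator terms (r*|Q|): 4.27*|-1.12| = 4.7824; 3.08*|-0.18| = 0.5544.
2 * sum of denominator = 2 * 5.3368 = 10.6736.
dQ = --5.4561 / 10.6736 = 0.5112 m^3/s.

0.5112


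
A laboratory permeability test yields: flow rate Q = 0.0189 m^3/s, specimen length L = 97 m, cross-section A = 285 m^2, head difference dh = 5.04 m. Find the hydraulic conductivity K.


From K = Q*L / (A*dh):
Numerator: Q*L = 0.0189 * 97 = 1.8333.
Denominator: A*dh = 285 * 5.04 = 1436.4.
K = 1.8333 / 1436.4 = 0.001276 m/s.

0.001276


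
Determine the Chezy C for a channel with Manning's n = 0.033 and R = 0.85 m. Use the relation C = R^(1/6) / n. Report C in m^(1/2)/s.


The Chezy coefficient relates to Manning's n through C = R^(1/6) / n.
R^(1/6) = 0.85^(1/6) = 0.973277.
C = 0.973277 / 0.033 = 29.49 m^(1/2)/s.

29.49


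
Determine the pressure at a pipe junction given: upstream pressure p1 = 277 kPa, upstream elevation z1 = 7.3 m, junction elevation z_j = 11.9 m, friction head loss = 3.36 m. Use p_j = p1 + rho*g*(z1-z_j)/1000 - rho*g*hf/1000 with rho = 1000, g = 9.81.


Junction pressure: p_j = p1 + rho*g*(z1 - z_j)/1000 - rho*g*hf/1000.
Elevation term = 1000*9.81*(7.3 - 11.9)/1000 = -45.126 kPa.
Friction term = 1000*9.81*3.36/1000 = 32.962 kPa.
p_j = 277 + -45.126 - 32.962 = 198.91 kPa.

198.91


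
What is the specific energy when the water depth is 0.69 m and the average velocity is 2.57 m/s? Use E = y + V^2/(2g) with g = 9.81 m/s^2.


Specific energy E = y + V^2/(2g).
Velocity head = V^2/(2g) = 2.57^2 / (2*9.81) = 6.6049 / 19.62 = 0.3366 m.
E = 0.69 + 0.3366 = 1.0266 m.

1.0266


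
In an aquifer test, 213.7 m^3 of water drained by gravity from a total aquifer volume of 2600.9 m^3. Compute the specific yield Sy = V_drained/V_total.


Specific yield Sy = Volume drained / Total volume.
Sy = 213.7 / 2600.9
   = 0.0822.

0.0822


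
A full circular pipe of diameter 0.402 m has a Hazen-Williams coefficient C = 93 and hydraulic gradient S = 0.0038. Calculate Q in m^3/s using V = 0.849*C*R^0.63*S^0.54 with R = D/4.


For a full circular pipe, R = D/4 = 0.402/4 = 0.1005 m.
V = 0.849 * 93 * 0.1005^0.63 * 0.0038^0.54
  = 0.849 * 93 * 0.235161 * 0.049327
  = 0.9159 m/s.
Pipe area A = pi*D^2/4 = pi*0.402^2/4 = 0.1269 m^2.
Q = A * V = 0.1269 * 0.9159 = 0.1162 m^3/s.

0.1162


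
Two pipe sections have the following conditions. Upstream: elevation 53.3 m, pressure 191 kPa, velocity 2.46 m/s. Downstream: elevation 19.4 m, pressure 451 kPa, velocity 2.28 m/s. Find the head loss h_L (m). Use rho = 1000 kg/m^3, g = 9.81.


Total head at each section: H = z + p/(rho*g) + V^2/(2g).
H1 = 53.3 + 191*1000/(1000*9.81) + 2.46^2/(2*9.81)
   = 53.3 + 19.47 + 0.3084
   = 73.078 m.
H2 = 19.4 + 451*1000/(1000*9.81) + 2.28^2/(2*9.81)
   = 19.4 + 45.973 + 0.265
   = 65.638 m.
h_L = H1 - H2 = 73.078 - 65.638 = 7.44 m.

7.44


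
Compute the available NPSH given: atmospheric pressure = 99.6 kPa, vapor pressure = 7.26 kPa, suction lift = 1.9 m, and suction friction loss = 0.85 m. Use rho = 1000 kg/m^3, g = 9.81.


NPSHa = p_atm/(rho*g) - z_s - hf_s - p_vap/(rho*g).
p_atm/(rho*g) = 99.6*1000 / (1000*9.81) = 10.153 m.
p_vap/(rho*g) = 7.26*1000 / (1000*9.81) = 0.74 m.
NPSHa = 10.153 - 1.9 - 0.85 - 0.74
      = 6.66 m.

6.66


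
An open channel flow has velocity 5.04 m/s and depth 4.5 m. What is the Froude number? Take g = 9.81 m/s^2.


The Froude number is defined as Fr = V / sqrt(g*y).
g*y = 9.81 * 4.5 = 44.145.
sqrt(g*y) = sqrt(44.145) = 6.6442.
Fr = 5.04 / 6.6442 = 0.7586.

0.7586


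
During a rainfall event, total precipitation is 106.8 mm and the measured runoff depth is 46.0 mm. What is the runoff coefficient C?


The runoff coefficient C = runoff depth / rainfall depth.
C = 46.0 / 106.8
  = 0.4307.

0.4307


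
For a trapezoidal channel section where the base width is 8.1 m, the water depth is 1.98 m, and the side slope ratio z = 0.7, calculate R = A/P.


For a trapezoidal section with side slope z:
A = (b + z*y)*y = (8.1 + 0.7*1.98)*1.98 = 18.782 m^2.
P = b + 2*y*sqrt(1 + z^2) = 8.1 + 2*1.98*sqrt(1 + 0.7^2) = 12.934 m.
R = A/P = 18.782 / 12.934 = 1.4522 m.

1.4522


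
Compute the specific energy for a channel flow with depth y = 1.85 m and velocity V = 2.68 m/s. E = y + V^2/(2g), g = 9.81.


Specific energy E = y + V^2/(2g).
Velocity head = V^2/(2g) = 2.68^2 / (2*9.81) = 7.1824 / 19.62 = 0.3661 m.
E = 1.85 + 0.3661 = 2.2161 m.

2.2161


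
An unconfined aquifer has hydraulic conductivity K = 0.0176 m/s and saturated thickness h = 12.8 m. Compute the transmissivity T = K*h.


Transmissivity is defined as T = K * h.
T = 0.0176 * 12.8
  = 0.2253 m^2/s.

0.2253


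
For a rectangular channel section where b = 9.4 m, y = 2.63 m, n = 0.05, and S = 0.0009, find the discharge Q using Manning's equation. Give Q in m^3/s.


For a rectangular channel, the cross-sectional area A = b * y = 9.4 * 2.63 = 24.72 m^2.
The wetted perimeter P = b + 2y = 9.4 + 2*2.63 = 14.66 m.
Hydraulic radius R = A/P = 24.72/14.66 = 1.6864 m.
Velocity V = (1/n)*R^(2/3)*S^(1/2) = (1/0.05)*1.6864^(2/3)*0.0009^(1/2) = 0.8501 m/s.
Discharge Q = A * V = 24.72 * 0.8501 = 21.015 m^3/s.

21.015


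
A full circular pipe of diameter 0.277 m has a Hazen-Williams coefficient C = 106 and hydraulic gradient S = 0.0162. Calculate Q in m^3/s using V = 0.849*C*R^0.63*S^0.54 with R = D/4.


For a full circular pipe, R = D/4 = 0.277/4 = 0.0693 m.
V = 0.849 * 106 * 0.0693^0.63 * 0.0162^0.54
  = 0.849 * 106 * 0.185979 * 0.107929
  = 1.8064 m/s.
Pipe area A = pi*D^2/4 = pi*0.277^2/4 = 0.0603 m^2.
Q = A * V = 0.0603 * 1.8064 = 0.1089 m^3/s.

0.1089


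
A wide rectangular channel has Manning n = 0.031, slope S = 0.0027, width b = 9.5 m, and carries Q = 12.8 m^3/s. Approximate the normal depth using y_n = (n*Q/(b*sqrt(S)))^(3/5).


We use the wide-channel approximation y_n = (n*Q/(b*sqrt(S)))^(3/5).
sqrt(S) = sqrt(0.0027) = 0.051962.
Numerator: n*Q = 0.031 * 12.8 = 0.3968.
Denominator: b*sqrt(S) = 9.5 * 0.051962 = 0.493639.
arg = 0.8038.
y_n = 0.8038^(3/5) = 0.8772 m.

0.8772


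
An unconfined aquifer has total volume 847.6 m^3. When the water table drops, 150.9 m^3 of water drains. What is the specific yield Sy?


Specific yield Sy = Volume drained / Total volume.
Sy = 150.9 / 847.6
   = 0.178.

0.178


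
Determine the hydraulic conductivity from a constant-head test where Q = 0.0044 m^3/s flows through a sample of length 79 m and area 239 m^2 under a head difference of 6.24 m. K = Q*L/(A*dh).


From K = Q*L / (A*dh):
Numerator: Q*L = 0.0044 * 79 = 0.3476.
Denominator: A*dh = 239 * 6.24 = 1491.36.
K = 0.3476 / 1491.36 = 0.000233 m/s.

0.000233


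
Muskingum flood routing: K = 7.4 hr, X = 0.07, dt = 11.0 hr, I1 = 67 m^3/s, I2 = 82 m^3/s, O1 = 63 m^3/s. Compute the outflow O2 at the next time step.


Muskingum coefficients:
denom = 2*K*(1-X) + dt = 2*7.4*(1-0.07) + 11.0 = 24.764.
C0 = (dt - 2*K*X)/denom = (11.0 - 2*7.4*0.07)/24.764 = 0.4024.
C1 = (dt + 2*K*X)/denom = (11.0 + 2*7.4*0.07)/24.764 = 0.486.
C2 = (2*K*(1-X) - dt)/denom = 0.1116.
O2 = C0*I2 + C1*I1 + C2*O1
   = 0.4024*82 + 0.486*67 + 0.1116*63
   = 72.59 m^3/s.

72.59


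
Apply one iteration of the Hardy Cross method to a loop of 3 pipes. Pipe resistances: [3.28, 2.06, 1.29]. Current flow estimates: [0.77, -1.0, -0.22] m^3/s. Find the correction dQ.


Numerator terms (r*Q*|Q|): 3.28*0.77*|0.77| = 1.9447; 2.06*-1.0*|-1.0| = -2.06; 1.29*-0.22*|-0.22| = -0.0624.
Sum of numerator = -0.1777.
Denominator terms (r*|Q|): 3.28*|0.77| = 2.5256; 2.06*|-1.0| = 2.06; 1.29*|-0.22| = 0.2838.
2 * sum of denominator = 2 * 4.8694 = 9.7388.
dQ = --0.1777 / 9.7388 = 0.0182 m^3/s.

0.0182


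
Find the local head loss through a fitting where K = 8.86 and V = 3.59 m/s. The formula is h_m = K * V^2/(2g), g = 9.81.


Minor loss formula: h_m = K * V^2/(2g).
V^2 = 3.59^2 = 12.8881.
V^2/(2g) = 12.8881 / 19.62 = 0.6569 m.
h_m = 8.86 * 0.6569 = 5.82 m.

5.82


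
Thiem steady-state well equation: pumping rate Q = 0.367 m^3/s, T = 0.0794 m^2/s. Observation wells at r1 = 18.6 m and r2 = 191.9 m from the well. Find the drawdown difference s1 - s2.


Thiem equation: s1 - s2 = Q/(2*pi*T) * ln(r2/r1).
ln(r2/r1) = ln(191.9/18.6) = 2.3338.
Q/(2*pi*T) = 0.367 / (2*pi*0.0794) = 0.367 / 0.4989 = 0.7356.
s1 - s2 = 0.7356 * 2.3338 = 1.7168 m.

1.7168


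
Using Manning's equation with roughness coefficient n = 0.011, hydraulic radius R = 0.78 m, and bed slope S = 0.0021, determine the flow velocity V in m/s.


Manning's equation gives V = (1/n) * R^(2/3) * S^(1/2).
First, compute R^(2/3) = 0.78^(2/3) = 0.8474.
Next, S^(1/2) = 0.0021^(1/2) = 0.045826.
Then 1/n = 1/0.011 = 90.91.
V = 90.91 * 0.8474 * 0.045826 = 3.53 m/s.

3.53


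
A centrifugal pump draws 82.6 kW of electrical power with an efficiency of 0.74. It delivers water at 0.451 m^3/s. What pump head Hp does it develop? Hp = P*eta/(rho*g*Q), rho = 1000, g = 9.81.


Pump head formula: Hp = P * eta / (rho * g * Q).
Numerator: P * eta = 82.6 * 1000 * 0.74 = 61124.0 W.
Denominator: rho * g * Q = 1000 * 9.81 * 0.451 = 4424.31.
Hp = 61124.0 / 4424.31 = 13.82 m.

13.82


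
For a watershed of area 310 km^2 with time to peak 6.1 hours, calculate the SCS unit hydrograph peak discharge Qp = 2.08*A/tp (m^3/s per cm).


SCS formula: Qp = 2.08 * A / tp.
Qp = 2.08 * 310 / 6.1
   = 644.8 / 6.1
   = 105.7 m^3/s per cm.

105.7


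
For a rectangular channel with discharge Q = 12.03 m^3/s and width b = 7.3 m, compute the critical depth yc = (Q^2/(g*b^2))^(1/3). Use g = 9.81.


Using yc = (Q^2 / (g * b^2))^(1/3):
Q^2 = 12.03^2 = 144.72.
g * b^2 = 9.81 * 7.3^2 = 9.81 * 53.29 = 522.77.
Q^2 / (g*b^2) = 144.72 / 522.77 = 0.2768.
yc = 0.2768^(1/3) = 0.6517 m.

0.6517


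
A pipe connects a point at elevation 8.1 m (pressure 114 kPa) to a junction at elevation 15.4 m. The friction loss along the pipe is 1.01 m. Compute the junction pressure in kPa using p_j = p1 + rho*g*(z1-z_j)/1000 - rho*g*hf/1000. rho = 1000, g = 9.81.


Junction pressure: p_j = p1 + rho*g*(z1 - z_j)/1000 - rho*g*hf/1000.
Elevation term = 1000*9.81*(8.1 - 15.4)/1000 = -71.613 kPa.
Friction term = 1000*9.81*1.01/1000 = 9.908 kPa.
p_j = 114 + -71.613 - 9.908 = 32.48 kPa.

32.48


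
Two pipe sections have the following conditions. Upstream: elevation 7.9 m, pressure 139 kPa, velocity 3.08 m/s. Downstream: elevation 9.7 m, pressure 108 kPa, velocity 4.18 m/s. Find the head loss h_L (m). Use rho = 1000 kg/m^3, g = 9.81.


Total head at each section: H = z + p/(rho*g) + V^2/(2g).
H1 = 7.9 + 139*1000/(1000*9.81) + 3.08^2/(2*9.81)
   = 7.9 + 14.169 + 0.4835
   = 22.553 m.
H2 = 9.7 + 108*1000/(1000*9.81) + 4.18^2/(2*9.81)
   = 9.7 + 11.009 + 0.8905
   = 21.6 m.
h_L = H1 - H2 = 22.553 - 21.6 = 0.953 m.

0.953


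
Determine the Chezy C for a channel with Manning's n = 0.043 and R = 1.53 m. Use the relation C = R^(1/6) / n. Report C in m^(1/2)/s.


The Chezy coefficient relates to Manning's n through C = R^(1/6) / n.
R^(1/6) = 1.53^(1/6) = 1.07345.
C = 1.07345 / 0.043 = 24.96 m^(1/2)/s.

24.96


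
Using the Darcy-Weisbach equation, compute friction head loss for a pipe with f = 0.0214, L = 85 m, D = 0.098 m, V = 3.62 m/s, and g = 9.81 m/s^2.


Darcy-Weisbach equation: h_f = f * (L/D) * V^2/(2g).
f * L/D = 0.0214 * 85/0.098 = 18.5612.
V^2/(2g) = 3.62^2 / (2*9.81) = 13.1044 / 19.62 = 0.6679 m.
h_f = 18.5612 * 0.6679 = 12.397 m.

12.397


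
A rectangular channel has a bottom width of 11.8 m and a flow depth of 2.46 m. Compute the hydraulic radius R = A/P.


For a rectangular section:
Flow area A = b * y = 11.8 * 2.46 = 29.03 m^2.
Wetted perimeter P = b + 2y = 11.8 + 2*2.46 = 16.72 m.
Hydraulic radius R = A/P = 29.03 / 16.72 = 1.7361 m.

1.7361


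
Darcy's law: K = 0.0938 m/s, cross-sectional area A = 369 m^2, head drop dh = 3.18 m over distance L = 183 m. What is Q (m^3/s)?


Darcy's law: Q = K * A * i, where i = dh/L.
Hydraulic gradient i = 3.18 / 183 = 0.017377.
Q = 0.0938 * 369 * 0.017377
  = 0.6015 m^3/s.

0.6015


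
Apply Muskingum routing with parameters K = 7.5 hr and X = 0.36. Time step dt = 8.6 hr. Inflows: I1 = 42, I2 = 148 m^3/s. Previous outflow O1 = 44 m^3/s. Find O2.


Muskingum coefficients:
denom = 2*K*(1-X) + dt = 2*7.5*(1-0.36) + 8.6 = 18.2.
C0 = (dt - 2*K*X)/denom = (8.6 - 2*7.5*0.36)/18.2 = 0.1758.
C1 = (dt + 2*K*X)/denom = (8.6 + 2*7.5*0.36)/18.2 = 0.7692.
C2 = (2*K*(1-X) - dt)/denom = 0.0549.
O2 = C0*I2 + C1*I1 + C2*O1
   = 0.1758*148 + 0.7692*42 + 0.0549*44
   = 60.75 m^3/s.

60.75


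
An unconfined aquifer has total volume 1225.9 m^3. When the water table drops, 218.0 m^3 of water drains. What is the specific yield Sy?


Specific yield Sy = Volume drained / Total volume.
Sy = 218.0 / 1225.9
   = 0.1778.

0.1778


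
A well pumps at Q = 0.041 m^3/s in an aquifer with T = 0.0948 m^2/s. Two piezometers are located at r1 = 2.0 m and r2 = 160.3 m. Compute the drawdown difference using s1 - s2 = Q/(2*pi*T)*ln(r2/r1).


Thiem equation: s1 - s2 = Q/(2*pi*T) * ln(r2/r1).
ln(r2/r1) = ln(160.3/2.0) = 4.3839.
Q/(2*pi*T) = 0.041 / (2*pi*0.0948) = 0.041 / 0.5956 = 0.0688.
s1 - s2 = 0.0688 * 4.3839 = 0.3018 m.

0.3018


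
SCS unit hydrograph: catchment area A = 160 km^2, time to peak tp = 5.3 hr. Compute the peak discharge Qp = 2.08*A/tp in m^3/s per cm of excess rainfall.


SCS formula: Qp = 2.08 * A / tp.
Qp = 2.08 * 160 / 5.3
   = 332.8 / 5.3
   = 62.79 m^3/s per cm.

62.79


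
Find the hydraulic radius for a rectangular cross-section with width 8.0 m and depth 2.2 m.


For a rectangular section:
Flow area A = b * y = 8.0 * 2.2 = 17.6 m^2.
Wetted perimeter P = b + 2y = 8.0 + 2*2.2 = 12.4 m.
Hydraulic radius R = A/P = 17.6 / 12.4 = 1.4194 m.

1.4194


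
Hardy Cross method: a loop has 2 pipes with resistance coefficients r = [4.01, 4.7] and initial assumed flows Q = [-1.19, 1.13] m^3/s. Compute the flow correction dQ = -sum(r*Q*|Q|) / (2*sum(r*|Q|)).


Numerator terms (r*Q*|Q|): 4.01*-1.19*|-1.19| = -5.6786; 4.7*1.13*|1.13| = 6.0014.
Sum of numerator = 0.3229.
Denominator terms (r*|Q|): 4.01*|-1.19| = 4.7719; 4.7*|1.13| = 5.311.
2 * sum of denominator = 2 * 10.0829 = 20.1658.
dQ = -0.3229 / 20.1658 = -0.016 m^3/s.

-0.016


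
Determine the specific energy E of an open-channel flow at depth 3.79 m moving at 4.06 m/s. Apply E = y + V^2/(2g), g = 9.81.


Specific energy E = y + V^2/(2g).
Velocity head = V^2/(2g) = 4.06^2 / (2*9.81) = 16.4836 / 19.62 = 0.8401 m.
E = 3.79 + 0.8401 = 4.6301 m.

4.6301


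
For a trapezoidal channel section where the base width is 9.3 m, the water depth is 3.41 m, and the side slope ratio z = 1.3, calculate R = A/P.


For a trapezoidal section with side slope z:
A = (b + z*y)*y = (9.3 + 1.3*3.41)*3.41 = 46.83 m^2.
P = b + 2*y*sqrt(1 + z^2) = 9.3 + 2*3.41*sqrt(1 + 1.3^2) = 20.486 m.
R = A/P = 46.83 / 20.486 = 2.286 m.

2.286


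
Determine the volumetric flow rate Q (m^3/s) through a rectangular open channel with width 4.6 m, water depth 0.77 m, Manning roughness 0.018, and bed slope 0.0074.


For a rectangular channel, the cross-sectional area A = b * y = 4.6 * 0.77 = 3.54 m^2.
The wetted perimeter P = b + 2y = 4.6 + 2*0.77 = 6.14 m.
Hydraulic radius R = A/P = 3.54/6.14 = 0.5769 m.
Velocity V = (1/n)*R^(2/3)*S^(1/2) = (1/0.018)*0.5769^(2/3)*0.0074^(1/2) = 3.3118 m/s.
Discharge Q = A * V = 3.54 * 3.3118 = 11.73 m^3/s.

11.73


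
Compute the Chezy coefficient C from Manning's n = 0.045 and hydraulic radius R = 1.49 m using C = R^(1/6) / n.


The Chezy coefficient relates to Manning's n through C = R^(1/6) / n.
R^(1/6) = 1.49^(1/6) = 1.068721.
C = 1.068721 / 0.045 = 23.75 m^(1/2)/s.

23.75


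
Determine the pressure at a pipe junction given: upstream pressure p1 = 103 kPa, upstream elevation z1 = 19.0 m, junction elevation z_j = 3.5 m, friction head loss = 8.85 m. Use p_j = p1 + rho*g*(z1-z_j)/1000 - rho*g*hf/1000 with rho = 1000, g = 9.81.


Junction pressure: p_j = p1 + rho*g*(z1 - z_j)/1000 - rho*g*hf/1000.
Elevation term = 1000*9.81*(19.0 - 3.5)/1000 = 152.055 kPa.
Friction term = 1000*9.81*8.85/1000 = 86.819 kPa.
p_j = 103 + 152.055 - 86.819 = 168.24 kPa.

168.24


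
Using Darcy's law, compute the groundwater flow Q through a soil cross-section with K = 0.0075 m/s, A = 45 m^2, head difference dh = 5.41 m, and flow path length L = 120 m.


Darcy's law: Q = K * A * i, where i = dh/L.
Hydraulic gradient i = 5.41 / 120 = 0.045083.
Q = 0.0075 * 45 * 0.045083
  = 0.0152 m^3/s.

0.0152


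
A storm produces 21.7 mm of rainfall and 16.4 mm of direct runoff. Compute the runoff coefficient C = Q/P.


The runoff coefficient C = runoff depth / rainfall depth.
C = 16.4 / 21.7
  = 0.7558.

0.7558


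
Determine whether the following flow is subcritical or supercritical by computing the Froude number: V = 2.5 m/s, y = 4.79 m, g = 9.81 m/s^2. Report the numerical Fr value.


The Froude number is defined as Fr = V / sqrt(g*y).
g*y = 9.81 * 4.79 = 46.9899.
sqrt(g*y) = sqrt(46.9899) = 6.8549.
Fr = 2.5 / 6.8549 = 0.3647.
Since Fr < 1, the flow is subcritical.

0.3647


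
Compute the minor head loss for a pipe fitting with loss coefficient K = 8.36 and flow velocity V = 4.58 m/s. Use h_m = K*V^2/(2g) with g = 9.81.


Minor loss formula: h_m = K * V^2/(2g).
V^2 = 4.58^2 = 20.9764.
V^2/(2g) = 20.9764 / 19.62 = 1.0691 m.
h_m = 8.36 * 1.0691 = 8.938 m.

8.938


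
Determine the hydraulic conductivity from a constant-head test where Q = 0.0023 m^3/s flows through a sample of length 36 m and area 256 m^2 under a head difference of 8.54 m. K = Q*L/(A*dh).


From K = Q*L / (A*dh):
Numerator: Q*L = 0.0023 * 36 = 0.0828.
Denominator: A*dh = 256 * 8.54 = 2186.24.
K = 0.0828 / 2186.24 = 3.8e-05 m/s.

3.8e-05


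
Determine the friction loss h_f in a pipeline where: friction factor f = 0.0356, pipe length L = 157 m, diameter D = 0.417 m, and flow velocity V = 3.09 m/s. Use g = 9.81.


Darcy-Weisbach equation: h_f = f * (L/D) * V^2/(2g).
f * L/D = 0.0356 * 157/0.417 = 13.4034.
V^2/(2g) = 3.09^2 / (2*9.81) = 9.5481 / 19.62 = 0.4867 m.
h_f = 13.4034 * 0.4867 = 6.523 m.

6.523


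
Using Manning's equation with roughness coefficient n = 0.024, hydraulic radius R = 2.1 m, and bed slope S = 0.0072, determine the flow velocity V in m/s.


Manning's equation gives V = (1/n) * R^(2/3) * S^(1/2).
First, compute R^(2/3) = 2.1^(2/3) = 1.6399.
Next, S^(1/2) = 0.0072^(1/2) = 0.084853.
Then 1/n = 1/0.024 = 41.67.
V = 41.67 * 1.6399 * 0.084853 = 5.7979 m/s.

5.7979


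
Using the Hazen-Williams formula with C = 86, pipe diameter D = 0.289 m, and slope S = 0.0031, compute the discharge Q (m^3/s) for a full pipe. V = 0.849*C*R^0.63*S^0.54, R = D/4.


For a full circular pipe, R = D/4 = 0.289/4 = 0.0722 m.
V = 0.849 * 86 * 0.0722^0.63 * 0.0031^0.54
  = 0.849 * 86 * 0.191015 * 0.044191
  = 0.6163 m/s.
Pipe area A = pi*D^2/4 = pi*0.289^2/4 = 0.0656 m^2.
Q = A * V = 0.0656 * 0.6163 = 0.0404 m^3/s.

0.0404
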